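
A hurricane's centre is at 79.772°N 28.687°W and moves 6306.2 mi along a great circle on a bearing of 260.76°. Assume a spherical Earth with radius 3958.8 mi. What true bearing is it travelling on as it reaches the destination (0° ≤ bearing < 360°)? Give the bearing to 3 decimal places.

δ = 6306.2/3958.8 = 1.592957 rad (91.2697°).
With φ₁ = 79.772° = 1.392284 rad and θ = 260.76° = 4.551121 rad:
sin φ₂ = sin φ₁ cos δ + cos φ₁ sin δ cos θ = (0.984109)(-0.022159) + (0.177566)(0.999754)(-0.160570) = -0.050312
φ₂ = asin(-0.050312) = -0.050333 rad = -2.884°.
Then Δλ = atan2(-0.175219, 0.027353) = -1.415938 rad, from sin θ sin δ cos φ₁ over cos δ − sin φ₁ sin φ₂.
λ₂ = λ₁ + Δλ = -109.814°.
The forward bearing on arrival equals the back-azimuth from the destination plus 180°.
Back-azimuth from P₂ (-2.884°, -109.814°) to P₁ (79.772°, -28.687°), with Δλ' = λ₁ − λ₂ = 81.127°: atan2( sin Δλ' cos φ₁ , cos φ₂ sin φ₁ − sin φ₂ cos φ₁ cos Δλ' ) = 10.107°.
Final bearing = (10.107° + 180°) mod 360° = 190.107°.

final bearing 190.107°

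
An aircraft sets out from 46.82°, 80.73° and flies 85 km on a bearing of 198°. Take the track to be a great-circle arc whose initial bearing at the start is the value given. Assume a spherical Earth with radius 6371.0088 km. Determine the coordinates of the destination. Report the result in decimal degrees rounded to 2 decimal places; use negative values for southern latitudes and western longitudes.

The arc subtends δ = 85/6371.0088 = 0.013342 rad at the centre.
Converting: φ₁ = 0.817163 rad, θ = 3.455752 rad.
sin φ₂ = sin φ₁ cos δ + cos φ₁ sin δ cos θ = (0.729208)(0.999911) + (0.684293)(0.013341)(-0.951057) = 0.720460
φ₂ = asin(0.720460) = 0.804466 rad = 46.09°.
Then Δλ = atan2(-0.002821, 0.474546) = -0.005945 rad, from sin θ sin δ cos φ₁ over cos δ − sin φ₁ sin φ₂.
Hence λ₂ = 80.73° + -0.34° = 80.39°.

latitude 46.09°, longitude 80.39°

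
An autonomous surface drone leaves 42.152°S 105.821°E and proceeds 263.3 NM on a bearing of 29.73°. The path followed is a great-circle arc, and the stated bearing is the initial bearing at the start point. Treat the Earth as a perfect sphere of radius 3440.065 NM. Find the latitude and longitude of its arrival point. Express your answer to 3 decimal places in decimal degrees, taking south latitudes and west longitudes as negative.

latitude -38.309°, longitude 108.591°

δ = 263.3/3440.065 = 0.076539 rad (4.3854°).
With φ₁ = -42.152° = -0.735691 rad and θ = 29.73° = 0.518886 rad:
Applying the spherical law of cosines for sides, sin φ₂ = sin φ₁ cos δ + cos φ₁ sin δ cos θ = -0.619908, so φ₂ = -38.309°.
For the longitude increment, Δλ = atan2( sin θ sin δ cos φ₁, cos δ − sin φ₁ sin φ₂ ) = atan2(0.028112, 0.581052) = 2.770°.
Hence λ₂ = 105.821° + 2.770° = 108.591°.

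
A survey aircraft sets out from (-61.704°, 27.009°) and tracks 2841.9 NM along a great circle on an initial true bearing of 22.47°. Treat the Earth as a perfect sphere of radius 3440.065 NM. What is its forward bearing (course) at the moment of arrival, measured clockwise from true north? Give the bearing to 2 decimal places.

final bearing 10.86°

δ = 2841.9/3440.065 = 0.826118 rad (47.3331°).
With φ₁ = -61.704° = -1.076938 rad and θ = 22.47° = 0.392175 rad:
Destination latitude: φ₂ = arcsin( sin φ₁ cos δ + cos φ₁ sin δ cos θ ) = arcsin(-0.274661) = -15.942°.
Then Δλ = atan2(0.133217, 0.435894) = 0.296604 rad, from sin θ sin δ cos φ₁ over cos δ − sin φ₁ sin φ₂.
Hence λ₂ = 27.009° + 16.994° = 44.003°.
The forward bearing on arrival equals the back-azimuth from the destination plus 180°.
Back-azimuth from P₂ (-15.94°, 44.00°) to P₁ (-61.70°, 27.01°), with Δλ' = λ₁ − λ₂ = -16.99°: atan2( sin Δλ' cos φ₁ , cos φ₂ sin φ₁ − sin φ₂ cos φ₁ cos Δλ' ) = 190.86°.
Final bearing = (190.86° + 180°) mod 360° = 10.86°.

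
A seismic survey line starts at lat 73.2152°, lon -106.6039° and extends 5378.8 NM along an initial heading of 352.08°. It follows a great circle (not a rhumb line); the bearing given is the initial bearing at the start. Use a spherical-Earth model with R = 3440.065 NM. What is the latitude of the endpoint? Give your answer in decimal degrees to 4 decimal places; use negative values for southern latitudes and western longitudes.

latitude 17.0334°

δ = 5378.8/3440.065 = 1.563575 rad (89.5863°).
Converting: φ₁ = 1.277846 rad, θ = 6.144955 rad.
Destination latitude: φ₂ = arcsin( sin φ₁ cos δ + cos φ₁ sin δ cos θ ) = arcsin(0.292929) = 17.0334°.
Then Δλ = atan2(-0.039790, -0.273228) = -2.996981 rad, from sin θ sin δ cos φ₁ over cos δ − sin φ₁ sin φ₂.
λ₂ = -106.6039° + -171.7144° = -278.3183°, normalized to (−180°, 180°] → 81.6817°.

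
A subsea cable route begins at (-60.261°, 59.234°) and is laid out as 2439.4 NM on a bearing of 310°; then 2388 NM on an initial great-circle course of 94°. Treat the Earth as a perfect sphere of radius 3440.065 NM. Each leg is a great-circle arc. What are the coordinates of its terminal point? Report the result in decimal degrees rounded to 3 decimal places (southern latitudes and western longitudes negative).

Apply the spherical direct solution leg by leg, carrying full precision between legs.
Leg 1: from (-60.261°, 59.234°), δ = 2439.4/3440.065 = 0.709115 rad, θ = 310° → φ = -26.831°, λ = 25.247°.
Leg 2: from (-26.831°, 25.247°), δ = 2388/3440.065 = 0.694173 rad, θ = 94° → φ = -22.751°, λ = 69.039°.

latitude -22.751°, longitude 69.039°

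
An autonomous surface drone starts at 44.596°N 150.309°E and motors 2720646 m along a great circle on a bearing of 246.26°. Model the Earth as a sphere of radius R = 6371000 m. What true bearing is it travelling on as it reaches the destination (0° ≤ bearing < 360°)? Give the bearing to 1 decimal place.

Central angle δ = d/R = 0.427036 rad.
Converting: φ₁ = 0.778347 rad, θ = 4.298048 rad.
sin φ₂ = sin φ₁ cos δ + cos φ₁ sin δ cos θ = (0.702103)(0.910197) + (0.712075)(0.414175)(-0.402587) = 0.520320
φ₂ = asin(0.520320) = 0.547226 rad = 31.354°.
Δλ = atan2( sin θ sin δ cos φ₁ , cos δ − sin φ₁ sin φ₂ ) = atan2(-0.269968, 0.544879) = -0.460012 rad = -26.357°.
λ₂ = 150.309° + -26.357° = 123.952°.
The forward bearing on arrival equals the back-azimuth from the destination plus 180°.
Back-azimuth from P₂ (31.4°, 124.0°) to P₁ (44.6°, 150.3°), with Δλ' = λ₁ − λ₂ = 26.4°: atan2( sin Δλ' cos φ₁ , cos φ₂ sin φ₁ − sin φ₂ cos φ₁ cos Δλ' ) = 49.8°.
Final bearing = (49.8° + 180°) mod 360° = 229.8°.

final bearing 229.8°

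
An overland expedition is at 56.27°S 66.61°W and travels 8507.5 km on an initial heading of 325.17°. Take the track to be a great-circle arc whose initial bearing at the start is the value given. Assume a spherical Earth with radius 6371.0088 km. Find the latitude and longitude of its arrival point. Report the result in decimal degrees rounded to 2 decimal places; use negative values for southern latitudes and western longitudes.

latitude 14.43°, longitude -101.60°

The arc subtends δ = 8507.5/6371.0088 = 1.335346 rad at the centre.
With φ₁ = -56.27° = -0.982097 rad and θ = 325.17° = 5.675287 rad:
Destination latitude: φ₂ = arcsin( sin φ₁ cos δ + cos φ₁ sin δ cos θ ) = arcsin(0.249214) = 14.43°.
For the longitude increment, Δλ = atan2( sin θ sin δ cos φ₁, cos δ − sin φ₁ sin φ₂ ) = atan2(-0.308394, 0.440544) = -34.99°.
λ₂ = λ₁ + Δλ = -101.60°.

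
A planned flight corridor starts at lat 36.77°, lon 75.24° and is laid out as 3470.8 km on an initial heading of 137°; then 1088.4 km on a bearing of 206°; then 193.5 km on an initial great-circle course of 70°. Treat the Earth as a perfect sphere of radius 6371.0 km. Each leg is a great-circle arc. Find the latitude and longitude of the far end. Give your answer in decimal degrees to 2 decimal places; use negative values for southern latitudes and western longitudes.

latitude 3.80°, longitude 93.78°

Apply the spherical direct solution leg by leg, carrying full precision between legs.
Leg 1: from (36.77°, 75.24°), δ = 3470.8/6371 = 0.544781 rad, θ = 137° → φ = 12.03°, λ = 96.42°.
Leg 2: from (12.03°, 96.42°), δ = 1088.4/6371 = 0.170837 rad, θ = 206° → φ = 3.20°, λ = 92.14°.
Leg 3: from (3.20°, 92.14°), δ = 193.5/6371 = 0.030372 rad, θ = 70° → φ = 3.80°, λ = 93.78°.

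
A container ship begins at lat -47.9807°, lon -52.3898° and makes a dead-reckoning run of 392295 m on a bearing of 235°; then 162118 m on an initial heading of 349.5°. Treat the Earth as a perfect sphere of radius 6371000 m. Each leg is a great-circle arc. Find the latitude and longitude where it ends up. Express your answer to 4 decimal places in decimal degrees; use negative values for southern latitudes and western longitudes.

Apply the spherical direct solution leg by leg, carrying full precision between legs.
Leg 1: from (-47.9807°, -52.3898°), δ = 392295/6371000 = 0.061575 rad, θ = 235° → φ = -49.9192°, λ = -56.8800°.
Leg 2: from (-49.9192°, -56.8800°), δ = 162118/6371000 = 0.025446 rad, θ = 349.5° → φ = -48.4850°, λ = -57.2808°.

latitude -48.4850°, longitude -57.2808°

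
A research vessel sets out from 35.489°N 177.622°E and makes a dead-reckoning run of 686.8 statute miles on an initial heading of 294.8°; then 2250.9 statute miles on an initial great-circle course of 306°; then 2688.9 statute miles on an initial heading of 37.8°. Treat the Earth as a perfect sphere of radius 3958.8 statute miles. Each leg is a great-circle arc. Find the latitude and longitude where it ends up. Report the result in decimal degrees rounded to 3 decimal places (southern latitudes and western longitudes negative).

latitude 66.497°, longitude -162.936°

Apply the spherical direct solution leg by leg, carrying full precision between legs.
Leg 1: from (35.489°, 177.622°), δ = 686.8/3958.8 = 0.173487 rad, θ = 294.8° → φ = 39.108°, λ = 165.971°.
Leg 2: from (39.108°, 165.971°), δ = 2250.9/3958.8 = 0.568581 rad, θ = 306° → φ = 50.998°, λ = 122.171°.
Leg 3: from (50.998°, 122.171°), δ = 2688.9/3958.8 = 0.679221 rad, θ = 37.8° → φ = 66.497°, λ = -162.936°.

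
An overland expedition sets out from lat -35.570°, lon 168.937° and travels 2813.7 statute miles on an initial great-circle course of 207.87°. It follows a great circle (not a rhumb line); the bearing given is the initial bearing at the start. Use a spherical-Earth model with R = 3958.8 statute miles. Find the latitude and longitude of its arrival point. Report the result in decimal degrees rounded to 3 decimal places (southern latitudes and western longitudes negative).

Central angle δ = d/R = 0.710746 rad.
Start latitude φ₁ = -0.620814 rad; initial bearing θ = 3.628016 rad.
sin φ₂ = sin φ₁ cos δ + cos φ₁ sin δ cos θ = (-0.581697)(0.757876) + (0.813405)(0.652399)(-0.884011) = -0.909967
φ₂ = asin(-0.909967) = -1.143206 rad = -65.501°.
For the longitude increment, Δλ = atan2( sin θ sin δ cos φ₁, cos δ − sin φ₁ sin φ₂ ) = atan2(-0.248068, 0.228550) = -47.345°.
λ₂ = λ₁ + Δλ = 121.592°.

latitude -65.501°, longitude 121.592°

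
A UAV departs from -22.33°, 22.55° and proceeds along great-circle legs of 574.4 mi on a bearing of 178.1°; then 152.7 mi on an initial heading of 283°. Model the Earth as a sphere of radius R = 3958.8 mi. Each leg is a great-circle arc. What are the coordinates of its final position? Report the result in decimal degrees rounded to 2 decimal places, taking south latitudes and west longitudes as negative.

latitude -30.12°, longitude 20.38°

Apply the spherical direct solution leg by leg, carrying full precision between legs.
Leg 1: from (-22.33°, 22.55°), δ = 574.4/3958.8 = 0.145094 rad, θ = 178.1° → φ = -30.64°, λ = 22.87°.
Leg 2: from (-30.64°, 22.87°), δ = 152.7/3958.8 = 0.038572 rad, θ = 283° → φ = -30.12°, λ = 20.38°.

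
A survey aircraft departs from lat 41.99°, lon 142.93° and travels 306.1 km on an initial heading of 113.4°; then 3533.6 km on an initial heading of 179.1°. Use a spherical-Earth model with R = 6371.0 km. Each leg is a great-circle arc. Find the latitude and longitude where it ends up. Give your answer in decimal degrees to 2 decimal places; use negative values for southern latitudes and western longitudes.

Apply the spherical direct solution leg by leg, carrying full precision between legs.
Leg 1: from (41.99°, 142.93°), δ = 306.1/6371 = 0.048046 rad, θ = 113.4° → φ = 40.85°, λ = 146.27°.
Leg 2: from (40.85°, 146.27°), δ = 3533.6/6371 = 0.554638 rad, θ = 179.1° → φ = 9.07°, λ = 146.75°.

latitude 9.07°, longitude 146.75°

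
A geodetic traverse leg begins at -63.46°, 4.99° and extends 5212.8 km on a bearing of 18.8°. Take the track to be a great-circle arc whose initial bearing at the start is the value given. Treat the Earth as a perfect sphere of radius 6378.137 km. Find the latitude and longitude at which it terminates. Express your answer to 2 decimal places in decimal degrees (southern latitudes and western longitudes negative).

latitude -17.68°, longitude 19.27°

The arc subtends δ = 5212.8/6378.137 = 0.817292 rad at the centre.
With φ₁ = -63.46° = -1.107586 rad and θ = 18.8° = 0.328122 rad:
sin φ₂ = sin φ₁ cos δ + cos φ₁ sin δ cos θ = (-0.894623)(0.684199) + (0.446822)(0.729296)(0.946649) = -0.303619
φ₂ = asin(-0.303619) = -0.308489 rad = -17.68°.
For the longitude increment, Δλ = atan2( sin θ sin δ cos φ₁, cos δ − sin φ₁ sin φ₂ ) = atan2(0.105015, 0.412574) = 14.28°.
λ₂ = λ₁ + Δλ = 19.27°.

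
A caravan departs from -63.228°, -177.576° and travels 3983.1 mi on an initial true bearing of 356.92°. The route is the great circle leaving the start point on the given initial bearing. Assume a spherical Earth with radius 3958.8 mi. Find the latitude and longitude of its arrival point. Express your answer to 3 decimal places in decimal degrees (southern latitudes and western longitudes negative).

Central angle δ = d/R = 1.006138 rad.
Start latitude φ₁ = -1.103537 rad; initial bearing θ = 6.229429 rad.
Applying the spherical law of cosines for sides, sin φ₂ = sin φ₁ cos δ + cos φ₁ sin δ cos θ = -0.097794, so φ₂ = -5.612°.
For the longitude increment, Δλ = atan2( sin θ sin δ cos φ₁, cos δ − sin φ₁ sin φ₂ ) = atan2(-0.020445, 0.447816) = -2.614°.
λ₂ = -177.576° + -2.614° = -180.190°, normalized to (−180°, 180°] → 179.810°.

latitude -5.612°, longitude 179.810°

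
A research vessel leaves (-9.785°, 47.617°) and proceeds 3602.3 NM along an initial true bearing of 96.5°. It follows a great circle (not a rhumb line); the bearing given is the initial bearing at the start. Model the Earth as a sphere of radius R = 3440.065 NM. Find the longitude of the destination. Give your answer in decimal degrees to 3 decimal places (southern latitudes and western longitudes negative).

longitude 108.660°

Central angle δ = d/R = 1.047160 rad.
Start latitude φ₁ = -0.170780 rad; initial bearing θ = 1.684243 rad.
Destination latitude: φ₂ = arcsin( sin φ₁ cos δ + cos φ₁ sin δ cos θ ) = arcsin(-0.181590) = -10.462°.
Then Δλ = atan2(0.847923, 0.469171) = 1.065409 rad, from sin θ sin δ cos φ₁ over cos δ − sin φ₁ sin φ₂.
λ₂ = 47.617° + 61.043° = 108.660°.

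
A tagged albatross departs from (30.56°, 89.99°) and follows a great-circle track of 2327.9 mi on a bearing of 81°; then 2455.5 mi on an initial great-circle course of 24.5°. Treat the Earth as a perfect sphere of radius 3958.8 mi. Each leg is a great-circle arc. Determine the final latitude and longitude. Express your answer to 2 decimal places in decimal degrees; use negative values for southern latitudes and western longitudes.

latitude 59.74°, longitude 157.75°

Apply the spherical direct solution leg by leg, carrying full precision between legs.
Leg 1: from (30.56°, 89.99°), δ = 2327.9/3958.8 = 0.588032 rad, θ = 81° → φ = 29.85°, λ = 129.17°.
Leg 2: from (29.85°, 129.17°), δ = 2455.5/3958.8 = 0.620264 rad, θ = 24.5° → φ = 59.74°, λ = 157.75°.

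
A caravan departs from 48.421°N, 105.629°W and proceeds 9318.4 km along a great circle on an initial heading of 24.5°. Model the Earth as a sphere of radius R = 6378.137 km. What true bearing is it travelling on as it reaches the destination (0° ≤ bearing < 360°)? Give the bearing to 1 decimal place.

Angular distance δ = d/R = 9318.4 / 6378.137 = 1.460991 rad.
Start latitude φ₁ = 0.845106 rad; initial bearing θ = 0.427606 rad.
sin φ₂ = sin φ₁ cos δ + cos φ₁ sin δ cos θ = (0.748041)(0.109585) + (0.663652)(0.993977)(0.909961) = 0.682235
φ₂ = asin(0.682235) = 0.750815 rad = 43.019°.
Δλ = atan2( sin θ sin δ cos φ₁ , cos δ − sin φ₁ sin φ₂ ) = atan2(0.273555, -0.400755) = 2.542642 rad = 145.683°.
λ₂ = -105.629° + 145.683° = 40.054°.
The forward bearing on arrival equals the back-azimuth from the destination plus 180°.
Back-azimuth from P₂ (43.0°, 40.1°) to P₁ (48.4°, -105.6°), with Δλ' = λ₁ − λ₂ = -145.7°: atan2( sin Δλ' cos φ₁ , cos φ₂ sin φ₁ − sin φ₂ cos φ₁ cos Δλ' ) = 337.9°.
Final bearing = (337.9° + 180°) mod 360° = 157.9°.

final bearing 157.9°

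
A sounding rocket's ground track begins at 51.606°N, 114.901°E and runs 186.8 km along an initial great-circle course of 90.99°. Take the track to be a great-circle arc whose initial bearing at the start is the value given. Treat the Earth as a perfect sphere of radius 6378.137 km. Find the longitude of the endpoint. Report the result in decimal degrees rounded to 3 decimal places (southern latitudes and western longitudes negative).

Angular distance δ = d/R = 186.8 / 6378.137 = 0.029288 rad.
With φ₁ = 51.606° = 0.900695 rad and θ = 90.99° = 1.588075 rad:
sin φ₂ = sin φ₁ cos δ + cos φ₁ sin δ cos θ = (0.783758)(0.999571) + (0.621066)(0.029283)(-0.017278) = 0.783108
φ₂ = asin(0.783108) = 0.899648 rad = 51.546°.
For the longitude increment, Δλ = atan2( sin θ sin δ cos φ₁, cos δ − sin φ₁ sin φ₂ ) = atan2(0.018184, 0.385803) = 2.699°.
λ₂ = 114.901° + 2.699° = 117.600°.

longitude 117.600°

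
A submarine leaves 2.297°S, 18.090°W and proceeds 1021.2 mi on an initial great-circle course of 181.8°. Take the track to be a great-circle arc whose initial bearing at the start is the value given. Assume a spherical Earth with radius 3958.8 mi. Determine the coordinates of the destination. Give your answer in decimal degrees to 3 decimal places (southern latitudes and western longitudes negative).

The arc subtends δ = 1021.2/3958.8 = 0.257957 rad at the centre.
Converting: φ₁ = -0.040090 rad, θ = 3.173009 rad.
Applying the spherical law of cosines for sides, sin φ₂ = sin φ₁ cos δ + cos φ₁ sin δ cos θ = -0.293528, so φ₂ = -17.069°.
For the longitude increment, Δλ = atan2( sin θ sin δ cos φ₁, cos δ − sin φ₁ sin φ₂ ) = atan2(-0.008007, 0.955149) = -0.480°.
λ₂ = -18.090° + -0.480° = -18.570°.

latitude -17.069°, longitude -18.570°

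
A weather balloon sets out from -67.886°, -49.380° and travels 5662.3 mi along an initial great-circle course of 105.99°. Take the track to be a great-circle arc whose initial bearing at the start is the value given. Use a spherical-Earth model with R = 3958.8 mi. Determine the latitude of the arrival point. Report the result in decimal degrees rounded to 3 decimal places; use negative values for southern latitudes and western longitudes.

Angular distance δ = d/R = 5662.3 / 3958.8 = 1.430307 rad.
Converting: φ₁ = -1.184834 rad, θ = 1.849874 rad.
Applying the spherical law of cosines for sides, sin φ₂ = sin φ₁ cos δ + cos φ₁ sin δ cos θ = -0.232406, so φ₂ = -13.439°.
Δλ = atan2( sin θ sin δ cos φ₁ , cos δ − sin φ₁ sin φ₂ ) = atan2(0.358320, -0.075282) = 1.777880 rad = 101.865°.
λ₂ = -49.380° + 101.865° = 52.485°.

latitude -13.439°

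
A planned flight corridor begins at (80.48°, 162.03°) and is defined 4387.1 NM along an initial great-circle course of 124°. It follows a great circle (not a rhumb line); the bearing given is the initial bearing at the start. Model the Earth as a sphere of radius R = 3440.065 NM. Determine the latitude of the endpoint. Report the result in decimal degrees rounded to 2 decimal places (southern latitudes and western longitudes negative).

latitude 11.46°

δ = 4387.1/3440.065 = 1.275296 rad (73.0691°).
Converting: φ₁ = 1.404641 rad, θ = 2.164208 rad.
Destination latitude: φ₂ = arcsin( sin φ₁ cos δ + cos φ₁ sin δ cos θ ) = arcsin(0.198731) = 11.46°.
Δλ = atan2( sin θ sin δ cos φ₁ , cos δ − sin φ₁ sin φ₂ ) = atan2(0.131173, 0.095225) = 0.942866 rad = 54.02°.
λ₂ = 162.03° + 54.02° = 216.05°, normalized to (−180°, 180°] → -143.95°.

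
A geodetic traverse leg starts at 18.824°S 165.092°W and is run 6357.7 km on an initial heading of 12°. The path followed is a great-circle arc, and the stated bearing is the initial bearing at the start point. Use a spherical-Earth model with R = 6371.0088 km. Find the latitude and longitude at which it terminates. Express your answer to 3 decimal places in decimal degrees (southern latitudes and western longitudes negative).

Central angle δ = d/R = 0.997911 rad.
Converting: φ₁ = -0.328541 rad, θ = 0.209440 rad.
sin φ₂ = sin φ₁ cos δ + cos φ₁ sin δ cos θ = (-0.322662)(0.542059) + (0.946514)(0.840340)(0.978148) = 0.603111
φ₂ = asin(0.603111) = 0.647396 rad = 37.093°.
For the longitude increment, Δλ = atan2( sin θ sin δ cos φ₁, cos δ − sin φ₁ sin φ₂ ) = atan2(0.165372, 0.736660) = 12.652°.
λ₂ = -165.092° + 12.652° = -152.440°.

latitude 37.093°, longitude -152.440°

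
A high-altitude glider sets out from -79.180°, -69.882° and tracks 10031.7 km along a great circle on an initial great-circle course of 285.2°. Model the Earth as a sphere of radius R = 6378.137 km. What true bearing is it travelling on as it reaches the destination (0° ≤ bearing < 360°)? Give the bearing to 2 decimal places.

final bearing 349.55°

The arc subtends δ = 10031.7/6378.137 = 1.572826 rad at the centre.
Converting: φ₁ = -1.381952 rad, θ = 4.977679 rad.
Applying the spherical law of cosines for sides, sin φ₂ = sin φ₁ cos δ + cos φ₁ sin δ cos θ = 0.051213, so φ₂ = 2.936°.
Δλ = atan2( sin θ sin δ cos φ₁ , cos δ − sin φ₁ sin φ₂ ) = atan2(-0.181157, 0.048273) = -1.310379 rad = -75.079°.
λ₂ = λ₁ + Δλ = -144.961°.
The forward bearing on arrival equals the back-azimuth from the destination plus 180°.
Back-azimuth from P₂ (2.94°, -144.96°) to P₁ (-79.18°, -69.88°), with Δλ' = λ₁ − λ₂ = 75.08°: atan2( sin Δλ' cos φ₁ , cos φ₂ sin φ₁ − sin φ₂ cos φ₁ cos Δλ' ) = 169.55°.
Final bearing = (169.55° + 180°) mod 360° = 349.55°.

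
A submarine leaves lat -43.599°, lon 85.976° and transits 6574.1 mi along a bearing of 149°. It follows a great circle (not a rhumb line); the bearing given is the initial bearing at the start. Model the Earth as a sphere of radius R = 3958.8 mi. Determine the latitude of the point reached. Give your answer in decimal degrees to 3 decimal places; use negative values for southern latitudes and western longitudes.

latitude -33.806°

Angular distance δ = d/R = 6574.1 / 3958.8 = 1.660629 rad.
Converting: φ₁ = -0.760946 rad, θ = 2.600541 rad.
Destination latitude: φ₂ = arcsin( sin φ₁ cos δ + cos φ₁ sin δ cos θ ) = arcsin(-0.556377) = -33.806°.
Δλ = atan2( sin θ sin δ cos φ₁ , cos δ − sin φ₁ sin φ₂ ) = atan2(0.371478, -0.473394) = 2.476243 rad = 141.878°.
λ₂ = 85.976° + 141.878° = 227.854°, normalized to (−180°, 180°] → -132.146°.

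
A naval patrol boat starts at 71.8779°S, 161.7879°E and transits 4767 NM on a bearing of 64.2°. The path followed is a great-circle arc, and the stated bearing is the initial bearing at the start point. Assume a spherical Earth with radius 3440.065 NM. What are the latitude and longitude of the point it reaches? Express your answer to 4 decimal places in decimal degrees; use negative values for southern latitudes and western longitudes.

δ = 4767/3440.065 = 1.385730 rad (79.3965°).
Start latitude φ₁ = -1.254506 rad; initial bearing θ = 1.120501 rad.
Destination latitude: φ₂ = arcsin( sin φ₁ cos δ + cos φ₁ sin δ cos θ ) = arcsin(-0.041820) = -2.3968°.
Then Δλ = atan2(0.275256, 0.144266) = 1.088042 rad, from sin θ sin δ cos φ₁ over cos δ − sin φ₁ sin φ₂.
λ₂ = 161.7879° + 62.3402° = 224.1281°, normalized to (−180°, 180°] → -135.8719°.

latitude -2.3968°, longitude -135.8719°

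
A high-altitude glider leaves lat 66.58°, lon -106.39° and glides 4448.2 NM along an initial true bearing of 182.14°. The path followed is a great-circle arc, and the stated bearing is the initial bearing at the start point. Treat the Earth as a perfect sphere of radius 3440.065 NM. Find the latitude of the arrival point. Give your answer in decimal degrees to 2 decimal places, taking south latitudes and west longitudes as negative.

Central angle δ = d/R = 1.293057 rad.
With φ₁ = 66.58° = 1.162040 rad and θ = 182.14° = 3.178943 rad:
Applying the spherical law of cosines for sides, sin φ₂ = sin φ₁ cos δ + cos φ₁ sin δ cos θ = -0.130376, so φ₂ = -7.49°.
For the longitude increment, Δλ = atan2( sin θ sin δ cos φ₁, cos δ − sin φ₁ sin φ₂ ) = atan2(-0.014273, 0.393817) = -2.08°.
λ₂ = -106.39° + -2.08° = -108.47°.

latitude -7.49°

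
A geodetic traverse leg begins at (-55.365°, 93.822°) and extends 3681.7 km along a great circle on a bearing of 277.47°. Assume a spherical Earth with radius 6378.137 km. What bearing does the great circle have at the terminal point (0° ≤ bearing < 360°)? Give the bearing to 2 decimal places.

δ = 3681.7/6378.137 = 0.577238 rad (33.0733°).
Start latitude φ₁ = -0.966302 rad; initial bearing θ = 4.842765 rad.
sin φ₂ = sin φ₁ cos δ + cos φ₁ sin δ cos θ = (-0.822789)(0.837973) + (0.568346)(0.545711)(0.130007) = -0.649153
φ₂ = asin(-0.649153) = -0.706471 rad = -40.478°.
Δλ = atan2( sin θ sin δ cos φ₁ , cos δ − sin φ₁ sin φ₂ ) = atan2(-0.307521, 0.303857) = -0.791391 rad = -45.343°.
λ₂ = λ₁ + Δλ = 48.479°.
The forward bearing on arrival equals the back-azimuth from the destination plus 180°.
Back-azimuth from P₂ (-40.48°, 48.48°) to P₁ (-55.37°, 93.82°), with Δλ' = λ₁ − λ₂ = 45.34°: atan2( sin Δλ' cos φ₁ , cos φ₂ sin φ₁ − sin φ₂ cos φ₁ cos Δλ' ) = 132.20°.
Final bearing = (132.20° + 180°) mod 360° = 312.20°.

final bearing 312.20°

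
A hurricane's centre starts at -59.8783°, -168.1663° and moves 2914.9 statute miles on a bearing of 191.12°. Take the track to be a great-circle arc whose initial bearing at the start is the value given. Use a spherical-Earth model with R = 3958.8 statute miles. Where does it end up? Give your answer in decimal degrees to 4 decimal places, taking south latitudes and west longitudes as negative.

Central angle δ = d/R = 0.736309 rad.
Converting: φ₁ = -1.045073 rad, θ = 3.335673 rad.
Destination latitude: φ₂ = arcsin( sin φ₁ cos δ + cos φ₁ sin δ cos θ ) = arcsin(-0.971581) = -76.3078°.
Then Δλ = atan2(-0.064998, -0.099428) = -2.562608 rad, from sin θ sin δ cos φ₁ over cos δ − sin φ₁ sin φ₂.
λ₂ = -168.1663° + -146.8266° = -314.9929°, normalized to (−180°, 180°] → 45.0071°.

latitude -76.3078°, longitude 45.0071°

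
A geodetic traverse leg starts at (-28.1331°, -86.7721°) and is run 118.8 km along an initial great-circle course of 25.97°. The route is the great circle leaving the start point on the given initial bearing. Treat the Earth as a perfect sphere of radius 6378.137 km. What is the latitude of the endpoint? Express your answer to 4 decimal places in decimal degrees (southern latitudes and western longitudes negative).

Angular distance δ = d/R = 118.8 / 6378.137 = 0.018626 rad.
Start latitude φ₁ = -0.491015 rad; initial bearing θ = 0.453262 rad.
sin φ₂ = sin φ₁ cos δ + cos φ₁ sin δ cos θ = (-0.471521)(0.999827) + (0.881855)(0.018625)(0.899023) = -0.456674
φ₂ = asin(-0.456674) = -0.474252 rad = -27.1727°.
For the longitude increment, Δλ = atan2( sin θ sin δ cos φ₁, cos δ − sin φ₁ sin φ₂ ) = atan2(0.007192, 0.784495) = 0.5253°.
λ₂ = -86.7721° + 0.5253° = -86.2468°.

latitude -27.1727°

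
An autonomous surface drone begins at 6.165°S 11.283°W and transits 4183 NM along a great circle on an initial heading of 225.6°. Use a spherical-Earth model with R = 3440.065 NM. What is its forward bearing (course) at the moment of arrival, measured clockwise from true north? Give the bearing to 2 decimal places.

final bearing 258.77°

Central angle δ = d/R = 1.215965 rad.
With φ₁ = -6.165° = -0.107600 rad and θ = 225.6° = 3.937463 rad:
Destination latitude: φ₂ = arcsin( sin φ₁ cos δ + cos φ₁ sin δ cos θ ) = arcsin(-0.689595) = -43.598°.
Then Δλ = atan2(-0.666090, 0.273375) = -1.181342 rad, from sin θ sin δ cos φ₁ over cos δ − sin φ₁ sin φ₂.
λ₂ = -11.283° + -67.686° = -78.969°.
The forward bearing on arrival equals the back-azimuth from the destination plus 180°.
Back-azimuth from P₂ (-43.60°, -78.97°) to P₁ (-6.17°, -11.28°), with Δλ' = λ₁ − λ₂ = 67.69°: atan2( sin Δλ' cos φ₁ , cos φ₂ sin φ₁ − sin φ₂ cos φ₁ cos Δλ' ) = 78.77°.
Final bearing = (78.77° + 180°) mod 360° = 258.77°.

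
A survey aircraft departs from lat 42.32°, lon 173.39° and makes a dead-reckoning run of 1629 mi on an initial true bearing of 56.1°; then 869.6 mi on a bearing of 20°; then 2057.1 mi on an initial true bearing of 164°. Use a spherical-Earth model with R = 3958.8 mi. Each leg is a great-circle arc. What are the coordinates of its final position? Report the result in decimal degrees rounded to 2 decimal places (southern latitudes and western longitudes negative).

Apply the spherical direct solution leg by leg, carrying full precision between legs.
Leg 1: from (42.32°, 173.39°), δ = 1629/3958.8 = 0.411488 rad, θ = 56.1° → φ = 51.45°, λ = -154.42°.
Leg 2: from (51.45°, -154.42°), δ = 869.6/3958.8 = 0.219663 rad, θ = 20° → φ = 62.98°, λ = -144.98°.
Leg 3: from (62.98°, -144.98°), δ = 2057.1/3958.8 = 0.519627 rad, θ = 164° → φ = 33.81°, λ = -135.50°.

latitude 33.81°, longitude -135.50°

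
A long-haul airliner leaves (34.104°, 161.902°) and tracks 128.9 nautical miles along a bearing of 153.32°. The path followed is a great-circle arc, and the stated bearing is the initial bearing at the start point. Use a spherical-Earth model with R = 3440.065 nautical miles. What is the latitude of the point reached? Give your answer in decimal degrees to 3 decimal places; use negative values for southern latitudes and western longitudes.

latitude 32.180°

Angular distance δ = d/R = 128.9 / 3440.065 = 0.037470 rad.
Converting: φ₁ = 0.595227 rad, θ = 2.675939 rad.
Destination latitude: φ₂ = arcsin( sin φ₁ cos δ + cos φ₁ sin δ cos θ ) = arcsin(0.532587) = 32.180°.
For the longitude increment, Δλ = atan2( sin θ sin δ cos φ₁, cos δ − sin φ₁ sin φ₂ ) = atan2(0.013928, 0.700678) = 1.139°.
λ₂ = λ₁ + Δλ = 163.041°.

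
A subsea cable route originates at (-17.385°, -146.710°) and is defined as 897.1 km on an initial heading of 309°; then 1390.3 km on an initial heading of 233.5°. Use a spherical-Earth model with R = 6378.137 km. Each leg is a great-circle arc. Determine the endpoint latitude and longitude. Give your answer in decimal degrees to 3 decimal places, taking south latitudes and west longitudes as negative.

latitude -19.412°, longitude -163.732°

Apply the spherical direct solution leg by leg, carrying full precision between legs.
Leg 1: from (-17.385°, -146.710°), δ = 897.1/6378.137 = 0.140652 rad, θ = 309° → φ = -12.219°, λ = -153.110°.
Leg 2: from (-12.219°, -153.110°), δ = 1390.3/6378.137 = 0.217979 rad, θ = 233.5° → φ = -19.412°, λ = -163.732°.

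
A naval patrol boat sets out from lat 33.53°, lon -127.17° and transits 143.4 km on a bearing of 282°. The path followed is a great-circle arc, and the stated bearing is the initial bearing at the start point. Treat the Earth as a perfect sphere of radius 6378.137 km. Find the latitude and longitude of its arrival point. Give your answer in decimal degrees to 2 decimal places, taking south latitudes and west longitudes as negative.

Central angle δ = d/R = 0.022483 rad.
Start latitude φ₁ = 0.585209 rad; initial bearing θ = 4.921828 rad.
Applying the spherical law of cosines for sides, sin φ₂ = sin φ₁ cos δ + cos φ₁ sin δ cos θ = 0.556130, so φ₂ = 33.79°.
For the longitude increment, Δλ = atan2( sin θ sin δ cos φ₁, cos δ − sin φ₁ sin φ₂ ) = atan2(-0.018331, 0.692556) = -1.52°.
λ₂ = -127.17° + -1.52° = -128.69°.

latitude 33.79°, longitude -128.69°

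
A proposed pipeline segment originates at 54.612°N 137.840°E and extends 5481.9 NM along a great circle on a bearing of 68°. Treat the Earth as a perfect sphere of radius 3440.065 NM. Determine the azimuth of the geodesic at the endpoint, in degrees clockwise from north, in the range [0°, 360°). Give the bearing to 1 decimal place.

final bearing 146.8°

Angular distance δ = d/R = 5481.9 / 3440.065 = 1.593545 rad.
Converting: φ₁ = 0.953159 rad, θ = 1.186824 rad.
Destination latitude: φ₂ = arcsin( sin φ₁ cos δ + cos φ₁ sin δ cos θ ) = arcsin(0.198338) = 11.440°.
Then Δλ = atan2(0.536803, -0.184442) = 1.901752 rad, from sin θ sin δ cos φ₁ over cos δ − sin φ₁ sin φ₂.
λ₂ = 137.840° + 108.962° = 246.802°, normalized to (−180°, 180°] → -113.198°.
The forward bearing on arrival equals the back-azimuth from the destination plus 180°.
Back-azimuth from P₂ (11.4°, -113.2°) to P₁ (54.6°, 137.8°), with Δλ' = λ₁ − λ₂ = 251.0°: atan2( sin Δλ' cos φ₁ , cos φ₂ sin φ₁ − sin φ₂ cos φ₁ cos Δλ' ) = 326.8°.
Final bearing = (326.8° + 180°) mod 360° = 146.8°.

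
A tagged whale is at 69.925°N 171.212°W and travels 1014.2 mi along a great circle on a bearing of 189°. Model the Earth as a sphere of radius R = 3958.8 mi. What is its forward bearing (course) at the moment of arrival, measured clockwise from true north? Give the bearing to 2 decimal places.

δ = 1014.2/3958.8 = 0.256189 rad (14.6785°).
With φ₁ = 69.925° = 1.220421 rad and θ = 189° = 3.298672 rad:
Applying the spherical law of cosines for sides, sin φ₂ = sin φ₁ cos δ + cos φ₁ sin δ cos θ = 0.822683, so φ₂ = 55.354°.
For the longitude increment, Δλ = atan2( sin θ sin δ cos φ₁, cos δ − sin φ₁ sin φ₂ ) = atan2(-0.013606, 0.194663) = -3.998°.
λ₂ = -171.212° + -3.998° = -175.210°.
The forward bearing on arrival equals the back-azimuth from the destination plus 180°.
Back-azimuth from P₂ (55.35°, -175.21°) to P₁ (69.92°, -171.21°), with Δλ' = λ₁ − λ₂ = 4.00°: atan2( sin Δλ' cos φ₁ , cos φ₂ sin φ₁ − sin φ₂ cos φ₁ cos Δλ' ) = 5.42°.
Final bearing = (5.42° + 180°) mod 360° = 185.42°.

final bearing 185.42°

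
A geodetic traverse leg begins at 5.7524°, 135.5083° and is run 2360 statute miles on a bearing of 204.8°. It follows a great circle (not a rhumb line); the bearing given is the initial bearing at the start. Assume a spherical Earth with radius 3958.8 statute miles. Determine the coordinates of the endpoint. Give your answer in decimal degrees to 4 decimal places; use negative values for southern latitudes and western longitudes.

latitude -25.0979°, longitude 120.4349°

Central angle δ = d/R = 0.596140 rad.
Converting: φ₁ = 0.100398 rad, θ = 3.574434 rad.
Destination latitude: φ₂ = arcsin( sin φ₁ cos δ + cos φ₁ sin δ cos θ ) = arcsin(-0.424167) = -25.0979°.
Then Δλ = atan2(-0.234317, 0.870023) = -0.263080 rad, from sin θ sin δ cos φ₁ over cos δ − sin φ₁ sin φ₂.
λ₂ = 135.5083° + -15.0734° = 120.4349°.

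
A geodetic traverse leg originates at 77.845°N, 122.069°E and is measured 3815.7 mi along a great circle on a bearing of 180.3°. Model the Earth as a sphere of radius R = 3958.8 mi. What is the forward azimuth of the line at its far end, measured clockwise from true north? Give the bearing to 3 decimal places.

final bearing 180.068°

The arc subtends δ = 3815.7/3958.8 = 0.963853 rad at the centre.
Start latitude φ₁ = 1.358652 rad; initial bearing θ = 3.146829 rad.
Applying the spherical law of cosines for sides, sin φ₂ = sin φ₁ cos δ + cos φ₁ sin δ cos θ = 0.384625, so φ₂ = 22.620°.
For the longitude increment, Δλ = atan2( sin θ sin δ cos φ₁, cos δ − sin φ₁ sin φ₂ ) = atan2(-0.000906, 0.194357) = -0.267°.
λ₂ = 122.069° + -0.267° = 121.802°.
The forward bearing on arrival equals the back-azimuth from the destination plus 180°.
Back-azimuth from P₂ (22.620°, 121.802°) to P₁ (77.845°, 122.069°), with Δλ' = λ₁ − λ₂ = 0.267°: atan2( sin Δλ' cos φ₁ , cos φ₂ sin φ₁ − sin φ₂ cos φ₁ cos Δλ' ) = 0.068°.
Final bearing = (0.068° + 180°) mod 360° = 180.068°.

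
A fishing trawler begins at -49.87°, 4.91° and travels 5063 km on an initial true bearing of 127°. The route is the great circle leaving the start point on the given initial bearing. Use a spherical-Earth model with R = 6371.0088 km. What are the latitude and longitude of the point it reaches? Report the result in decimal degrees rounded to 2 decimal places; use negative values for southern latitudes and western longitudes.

Angular distance δ = d/R = 5063 / 6371.0088 = 0.794694 rad.
With φ₁ = -49.87° = -0.870396 rad and θ = 127° = 2.216568 rad:
Destination latitude: φ₂ = arcsin( sin φ₁ cos δ + cos φ₁ sin δ cos θ ) = arcsin(-0.812407) = -54.33°.
Δλ = atan2( sin θ sin δ cos φ₁ , cos δ − sin φ₁ sin φ₂ ) = atan2(0.367344, 0.079350) = 1.358055 rad = 77.81°.
Hence λ₂ = 4.91° + 77.81° = 82.72°.

latitude -54.33°, longitude 82.72°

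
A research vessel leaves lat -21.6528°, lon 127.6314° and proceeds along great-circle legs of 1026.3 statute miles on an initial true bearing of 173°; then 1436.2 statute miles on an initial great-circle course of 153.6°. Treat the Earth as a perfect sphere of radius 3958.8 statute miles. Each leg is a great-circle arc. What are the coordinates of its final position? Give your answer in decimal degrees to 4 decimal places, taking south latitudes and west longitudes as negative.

Apply the spherical direct solution leg by leg, carrying full precision between legs.
Leg 1: from (-21.6528°, 127.6314°), δ = 1026.3/3958.8 = 0.259245 rad, θ = 173° → φ = -36.3800°, λ = 129.8553°.
Leg 2: from (-36.3800°, 129.8553°), δ = 1436.2/3958.8 = 0.362787 rad, θ = 153.6° → φ = -54.1399°, λ = 145.4814°.

latitude -54.1399°, longitude 145.4814°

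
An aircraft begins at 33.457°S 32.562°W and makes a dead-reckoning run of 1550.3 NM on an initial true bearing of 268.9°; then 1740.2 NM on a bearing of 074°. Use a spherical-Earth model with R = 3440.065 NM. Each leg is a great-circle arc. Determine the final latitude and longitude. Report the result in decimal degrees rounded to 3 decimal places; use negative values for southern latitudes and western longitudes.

latitude -18.953°, longitude -33.319°

Apply the spherical direct solution leg by leg, carrying full precision between legs.
Leg 1: from (-33.457°, -32.562°), δ = 1550.3/3440.065 = 0.450660 rad, θ = 268.9° → φ = -30.215°, λ = -62.823°.
Leg 2: from (-30.215°, -62.823°), δ = 1740.2/3440.065 = 0.505863 rad, θ = 74° → φ = -18.953°, λ = -33.319°.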